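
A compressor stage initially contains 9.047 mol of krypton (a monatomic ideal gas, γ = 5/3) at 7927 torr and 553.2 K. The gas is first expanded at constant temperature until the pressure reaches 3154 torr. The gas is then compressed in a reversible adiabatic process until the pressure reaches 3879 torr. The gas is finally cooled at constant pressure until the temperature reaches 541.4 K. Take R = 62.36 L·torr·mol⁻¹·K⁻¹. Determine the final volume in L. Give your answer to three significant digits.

V₄ ≈ 78.7 L

From PV = nRT: V₁ = nRT₁/P₁ = 39.37 L.
Isothermal, so P V is constant: T₂ = T₁; V₂ = V₁·(P₁/P₂) = 98.95 L.
Adiabatic (γ = 5/3), T V^(γ−1) and P V^γ constant: T₃ = T₂·(P₃/P₂)^((γ−1)/γ) = 600.9 K; V₃ = V₂·(P₂/P₃)^(1/γ) = 87.40 L.
P constant ⇒ V ∝ T: P₄ = P₃; V₄ = V₃·(T₄/T₃) = 78.74 L.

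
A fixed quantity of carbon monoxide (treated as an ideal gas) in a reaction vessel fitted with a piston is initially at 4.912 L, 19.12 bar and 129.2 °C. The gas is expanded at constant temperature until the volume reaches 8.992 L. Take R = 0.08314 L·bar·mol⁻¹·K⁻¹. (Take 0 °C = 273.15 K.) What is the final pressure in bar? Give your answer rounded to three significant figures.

Convert: T₁ = 402.3 K.
T constant ⇒ Boyle's law P V = const: T₂ = T₁; P₂ = P₁·(V₁/V₂) = 10.44 bar.

P₂ ≈ 10.4 bar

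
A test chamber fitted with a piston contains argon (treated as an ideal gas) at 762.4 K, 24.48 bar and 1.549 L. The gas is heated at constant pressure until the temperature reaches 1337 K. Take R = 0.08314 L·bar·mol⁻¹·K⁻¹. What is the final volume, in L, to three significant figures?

V₂ ≈ 2.72 L

Isobaric, so V/T is constant: P₂ = P₁; V₂ = V₁·(T₂/T₁) = 2.716 L.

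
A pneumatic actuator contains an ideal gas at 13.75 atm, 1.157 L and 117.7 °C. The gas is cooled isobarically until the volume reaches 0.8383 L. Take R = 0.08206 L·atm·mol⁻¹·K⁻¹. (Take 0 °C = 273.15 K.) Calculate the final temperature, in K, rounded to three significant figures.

T₂ ≈ 283 K

Convert: T₁ = 390.8 K.
P constant ⇒ V ∝ T: P₂ = P₁; T₂ = T₁·(V₂/V₁) = 283.2 K.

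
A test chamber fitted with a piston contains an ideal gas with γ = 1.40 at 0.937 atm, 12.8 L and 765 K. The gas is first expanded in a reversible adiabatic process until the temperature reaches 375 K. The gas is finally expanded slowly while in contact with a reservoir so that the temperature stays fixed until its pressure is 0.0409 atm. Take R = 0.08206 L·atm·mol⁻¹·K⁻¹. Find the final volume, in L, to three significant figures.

Adiabatic (γ = 1.40), T V^(γ−1) and P V^γ constant: P₂ = P₁·(T₂/T₁)^(γ/(γ−1)) = 0.07727 atm; V₂ = V₁·(T₁/T₂)^(1/(γ−1)) = 76.08 L.
T constant ⇒ Boyle's law P V = const: T₃ = T₂; V₃ = V₂·(P₂/P₃) = 143.7 L.

V₃ ≈ 144 L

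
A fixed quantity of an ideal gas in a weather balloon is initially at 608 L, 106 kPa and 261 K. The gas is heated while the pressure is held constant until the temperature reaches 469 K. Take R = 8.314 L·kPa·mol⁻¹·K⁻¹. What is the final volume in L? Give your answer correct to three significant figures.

V₂ ≈ 1.09e+03 L

Isobaric, so V/T is constant: P₂ = P₁; V₂ = V₁·(T₂/T₁) = 1093 L.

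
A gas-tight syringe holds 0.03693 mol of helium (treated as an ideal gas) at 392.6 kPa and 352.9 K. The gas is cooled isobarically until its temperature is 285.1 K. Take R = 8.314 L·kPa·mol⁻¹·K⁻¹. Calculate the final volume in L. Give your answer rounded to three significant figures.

From PV = nRT: V₁ = nRT₁/P₁ = 0.2760 L.
P constant ⇒ V ∝ T: P₂ = P₁; V₂ = V₁·(T₂/T₁) = 0.2230 L.

V₂ ≈ 0.223 L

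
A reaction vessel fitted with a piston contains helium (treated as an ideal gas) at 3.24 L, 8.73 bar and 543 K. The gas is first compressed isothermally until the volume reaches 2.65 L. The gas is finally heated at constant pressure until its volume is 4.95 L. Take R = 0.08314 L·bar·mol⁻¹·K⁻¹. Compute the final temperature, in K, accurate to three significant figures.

T₃ ≈ 1.01e+03 K

Isothermal, so P V is constant: T₂ = T₁; P₂ = P₁·(V₁/V₂) = 10.67 bar.
P constant ⇒ V ∝ T: P₃ = P₂; T₃ = T₂·(V₃/V₂) = 1014 K.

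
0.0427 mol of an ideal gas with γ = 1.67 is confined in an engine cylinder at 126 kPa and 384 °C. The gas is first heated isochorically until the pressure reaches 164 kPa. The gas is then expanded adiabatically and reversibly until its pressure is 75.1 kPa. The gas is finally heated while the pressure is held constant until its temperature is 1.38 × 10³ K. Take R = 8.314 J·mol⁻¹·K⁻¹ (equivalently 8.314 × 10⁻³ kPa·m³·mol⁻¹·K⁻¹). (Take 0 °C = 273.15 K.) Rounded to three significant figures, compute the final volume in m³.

V₄ ≈ 0.00652 m³

Convert: T₁ = 657.1 K.
From PV = nRT: V₁ = nRT₁/P₁ = 0.001852 m³.
Isochoric, so P/T is constant: V₂ = V₁; T₂ = T₁·(P₂/P₁) = 855.3 K.
Adiabatic (γ = 1.67), T V^(γ−1) and P V^γ constant: T₃ = T₂·(P₃/P₂)^((γ−1)/γ) = 625.2 K; V₃ = V₂·(P₂/P₃)^(1/γ) = 0.002956 m³.
Isobaric, so V/T is constant: P₄ = P₃; V₄ = V₃·(T₄/T₃) = 0.006523 m³.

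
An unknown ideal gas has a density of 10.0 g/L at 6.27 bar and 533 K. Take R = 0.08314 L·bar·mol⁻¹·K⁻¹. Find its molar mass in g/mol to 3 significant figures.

M ≈ 70.7 g/mol

ρ = PM/(RT) ⇒ M = ρRT/P = (10.0 × 0.08314 × 533.0) / 6.27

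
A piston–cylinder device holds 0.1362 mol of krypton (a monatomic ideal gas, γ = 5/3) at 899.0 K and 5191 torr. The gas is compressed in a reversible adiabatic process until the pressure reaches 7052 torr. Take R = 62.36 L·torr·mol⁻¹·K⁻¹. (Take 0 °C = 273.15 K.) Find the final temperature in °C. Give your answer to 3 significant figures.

From PV = nRT: V₁ = nRT₁/P₁ = 1.471 L.
Adiabatic (γ = 5/3), T V^(γ−1) and P V^γ constant: T₂ = T₁·(P₂/P₁)^((γ−1)/γ) = 1016 K; V₂ = V₁·(P₁/P₂)^(1/γ) = 1.224 L.

T₂ ≈ 743 °C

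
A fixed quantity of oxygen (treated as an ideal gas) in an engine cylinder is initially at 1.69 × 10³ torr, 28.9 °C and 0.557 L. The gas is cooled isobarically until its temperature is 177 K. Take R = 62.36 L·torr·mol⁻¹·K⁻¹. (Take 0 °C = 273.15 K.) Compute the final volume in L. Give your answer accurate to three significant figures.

Convert: T₁ = 302.0 K.
P constant ⇒ V ∝ T: P₂ = P₁; V₂ = V₁·(T₂/T₁) = 0.3264 L.

V₂ ≈ 0.326 L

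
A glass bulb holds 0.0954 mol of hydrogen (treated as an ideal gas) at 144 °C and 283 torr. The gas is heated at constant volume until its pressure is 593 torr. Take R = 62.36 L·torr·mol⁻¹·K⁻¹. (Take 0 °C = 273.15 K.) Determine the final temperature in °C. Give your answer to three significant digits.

T₂ ≈ 601 °C

Convert: T₁ = 417.1 K.
From PV = nRT: V₁ = nRT₁/P₁ = 8.769 L.
Isochoric, so P/T is constant: V₂ = V₁; T₂ = T₁·(P₂/P₁) = 874.1 K.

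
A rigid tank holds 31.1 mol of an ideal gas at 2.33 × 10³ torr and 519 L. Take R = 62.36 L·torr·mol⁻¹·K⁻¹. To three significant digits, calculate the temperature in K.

T ≈ 624 K

PV = nRT ⇒ T = PV/(nR) = (2.33e+03 × 519) / (31.1 × 62.36)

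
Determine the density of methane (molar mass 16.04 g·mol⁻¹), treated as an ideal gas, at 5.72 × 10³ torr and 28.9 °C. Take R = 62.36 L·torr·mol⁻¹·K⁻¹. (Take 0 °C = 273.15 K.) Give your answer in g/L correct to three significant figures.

ρ = PM/(RT) = (5.72e+03 × 16.04) / (62.36 × 302.0)

ρ ≈ 4.87 g/L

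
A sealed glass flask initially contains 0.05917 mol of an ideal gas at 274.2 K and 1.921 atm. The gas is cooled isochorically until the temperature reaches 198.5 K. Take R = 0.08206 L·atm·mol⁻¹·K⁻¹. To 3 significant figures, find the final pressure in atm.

P₂ ≈ 1.39 atm

From PV = nRT: V₁ = nRT₁/P₁ = 0.6931 L.
V constant ⇒ P ∝ T: V₂ = V₁; P₂ = P₁·(T₂/T₁) = 1.391 atm.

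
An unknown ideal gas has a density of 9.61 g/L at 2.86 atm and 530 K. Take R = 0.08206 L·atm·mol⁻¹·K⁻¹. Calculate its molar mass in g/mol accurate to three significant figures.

M ≈ 146 g/mol

ρ = PM/(RT) ⇒ M = ρRT/P = (9.61 × 0.08206 × 530.0) / 2.86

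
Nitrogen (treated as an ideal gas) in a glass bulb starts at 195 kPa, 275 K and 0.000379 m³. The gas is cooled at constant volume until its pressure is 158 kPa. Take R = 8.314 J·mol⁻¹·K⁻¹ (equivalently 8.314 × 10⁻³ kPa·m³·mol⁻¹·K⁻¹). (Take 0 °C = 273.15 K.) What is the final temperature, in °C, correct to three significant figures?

Isochoric, so P/T is constant: V₂ = V₁; T₂ = T₁·(P₂/P₁) = 222.8 K.

T₂ ≈ -50.3 °C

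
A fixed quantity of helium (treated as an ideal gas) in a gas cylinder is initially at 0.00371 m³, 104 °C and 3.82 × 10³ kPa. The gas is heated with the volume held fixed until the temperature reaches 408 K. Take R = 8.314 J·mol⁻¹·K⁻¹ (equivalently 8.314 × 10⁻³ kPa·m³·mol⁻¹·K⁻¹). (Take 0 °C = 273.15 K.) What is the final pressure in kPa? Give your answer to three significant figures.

P₂ ≈ 4.13e+03 kPa

Convert: T₁ = 377.1 K.
Isochoric, so P/T is constant: V₂ = V₁; P₂ = P₁·(T₂/T₁) = 4132 kPa.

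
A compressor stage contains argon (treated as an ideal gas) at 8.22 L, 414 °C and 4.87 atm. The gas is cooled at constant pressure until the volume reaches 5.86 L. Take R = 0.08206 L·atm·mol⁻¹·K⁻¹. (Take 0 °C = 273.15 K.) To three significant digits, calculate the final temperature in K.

T₂ ≈ 490 K

Convert: T₁ = 687.1 K.
P constant ⇒ V ∝ T: P₂ = P₁; T₂ = T₁·(V₂/V₁) = 489.9 K.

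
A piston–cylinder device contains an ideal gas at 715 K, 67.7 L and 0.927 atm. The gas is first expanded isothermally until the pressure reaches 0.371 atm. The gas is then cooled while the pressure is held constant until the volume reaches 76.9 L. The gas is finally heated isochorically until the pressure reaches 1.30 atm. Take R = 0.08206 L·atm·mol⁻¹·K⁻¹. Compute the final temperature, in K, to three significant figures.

Isothermal, so P V is constant: T₂ = T₁; V₂ = V₁·(P₁/P₂) = 169.2 L.
Isobaric, so V/T is constant: P₃ = P₂; T₃ = T₂·(V₃/V₂) = 325.0 K.
Isochoric, so P/T is constant: V₄ = V₃; T₄ = T₃·(P₄/P₃) = 1139 K.

T₄ ≈ 1.14e+03 K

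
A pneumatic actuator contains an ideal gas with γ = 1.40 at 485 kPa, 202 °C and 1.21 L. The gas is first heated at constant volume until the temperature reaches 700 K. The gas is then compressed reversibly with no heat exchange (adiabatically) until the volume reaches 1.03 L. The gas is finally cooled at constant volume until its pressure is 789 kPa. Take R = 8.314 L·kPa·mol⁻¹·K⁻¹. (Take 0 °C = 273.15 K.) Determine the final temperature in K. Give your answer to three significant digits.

T₄ ≈ 658 K

Convert: T₁ = 475.1 K.
V constant ⇒ P ∝ T: V₂ = V₁; P₂ = P₁·(T₂/T₁) = 714.5 kPa.
Adiabatic (γ = 1.40), T V^(γ−1) and P V^γ constant: T₃ = T₂·(V₂/V₃)^(γ−1) = 746.6 K; P₃ = P₂·(V₂/V₃)^γ = 895.2 kPa.
Isochoric, so P/T is constant: V₄ = V₃; T₄ = T₃·(P₄/P₃) = 658.0 K.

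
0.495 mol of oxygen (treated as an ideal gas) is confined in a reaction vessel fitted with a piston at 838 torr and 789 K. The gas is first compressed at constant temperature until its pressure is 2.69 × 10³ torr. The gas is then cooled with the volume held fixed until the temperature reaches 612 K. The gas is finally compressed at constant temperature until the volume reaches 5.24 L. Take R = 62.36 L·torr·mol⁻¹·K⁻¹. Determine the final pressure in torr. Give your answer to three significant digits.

From PV = nRT: V₁ = nRT₁/P₁ = 29.06 L.
Isothermal, so P V is constant: T₂ = T₁; V₂ = V₁·(P₁/P₂) = 9.054 L.
Isochoric, so P/T is constant: V₃ = V₂; P₃ = P₂·(T₃/T₂) = 2087 torr.
Isothermal, so P V is constant: T₄ = T₃; P₄ = P₃·(V₃/V₄) = 3605 torr.

P₄ ≈ 3.61e+03 torr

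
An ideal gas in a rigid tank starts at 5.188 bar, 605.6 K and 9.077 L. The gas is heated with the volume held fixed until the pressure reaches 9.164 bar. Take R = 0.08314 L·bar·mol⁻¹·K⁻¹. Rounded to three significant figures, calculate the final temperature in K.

T₂ ≈ 1.07e+03 K

V constant ⇒ P ∝ T: V₂ = V₁; T₂ = T₁·(P₂/P₁) = 1070 K.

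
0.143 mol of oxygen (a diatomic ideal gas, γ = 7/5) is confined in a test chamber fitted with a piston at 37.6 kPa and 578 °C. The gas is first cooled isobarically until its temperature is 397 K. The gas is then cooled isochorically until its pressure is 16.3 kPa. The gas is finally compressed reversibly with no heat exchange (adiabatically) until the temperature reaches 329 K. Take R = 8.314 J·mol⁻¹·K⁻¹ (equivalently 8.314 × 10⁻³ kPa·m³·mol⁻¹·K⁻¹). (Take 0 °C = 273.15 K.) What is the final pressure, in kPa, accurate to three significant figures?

Convert: T₁ = 851.1 K.
From PV = nRT: V₁ = nRT₁/P₁ = 0.02691 m³.
P constant ⇒ V ∝ T: P₂ = P₁; V₂ = V₁·(T₂/T₁) = 0.01255 m³.
Isochoric, so P/T is constant: V₃ = V₂; T₃ = T₂·(P₃/P₂) = 172.1 K.
Reversible adiabatic, γ = 7/5: P₄ = P₃·(T₄/T₃)^(γ/(γ−1)) = 157.4 kPa; V₄ = V₃·(T₃/T₄)^(1/(γ−1)) = 0.002484 m³.

P₄ ≈ 157 kPa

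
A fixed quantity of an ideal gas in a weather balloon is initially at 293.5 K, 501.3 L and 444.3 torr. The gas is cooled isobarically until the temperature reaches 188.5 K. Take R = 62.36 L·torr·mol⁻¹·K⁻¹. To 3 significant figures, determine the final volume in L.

P constant ⇒ V ∝ T: P₂ = P₁; V₂ = V₁·(T₂/T₁) = 322.0 L.

V₂ ≈ 322 L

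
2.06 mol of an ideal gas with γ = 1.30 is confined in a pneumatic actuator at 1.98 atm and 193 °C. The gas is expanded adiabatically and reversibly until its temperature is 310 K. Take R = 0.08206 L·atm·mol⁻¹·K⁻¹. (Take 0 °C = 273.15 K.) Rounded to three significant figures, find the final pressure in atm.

Convert: T₁ = 466.1 K.
From PV = nRT: V₁ = nRT₁/P₁ = 39.80 L.
Reversible adiabatic, γ = 1.30: P₂ = P₁·(T₂/T₁)^(γ/(γ−1)) = 0.3380 atm; V₂ = V₁·(T₁/T₂)^(1/(γ−1)) = 155.0 L.

P₂ ≈ 0.338 atm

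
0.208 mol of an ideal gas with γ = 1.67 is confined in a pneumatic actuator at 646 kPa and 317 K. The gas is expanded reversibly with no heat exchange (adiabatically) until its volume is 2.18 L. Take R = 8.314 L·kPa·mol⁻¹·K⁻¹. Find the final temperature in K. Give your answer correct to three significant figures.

From PV = nRT: V₁ = nRT₁/P₁ = 0.8486 L.
Reversible adiabatic, γ = 1.67: T₂ = T₁·(V₁/V₂)^(γ−1) = 168.5 K; P₂ = P₁·(V₁/V₂)^γ = 133.6 kPa.

T₂ ≈ 168 K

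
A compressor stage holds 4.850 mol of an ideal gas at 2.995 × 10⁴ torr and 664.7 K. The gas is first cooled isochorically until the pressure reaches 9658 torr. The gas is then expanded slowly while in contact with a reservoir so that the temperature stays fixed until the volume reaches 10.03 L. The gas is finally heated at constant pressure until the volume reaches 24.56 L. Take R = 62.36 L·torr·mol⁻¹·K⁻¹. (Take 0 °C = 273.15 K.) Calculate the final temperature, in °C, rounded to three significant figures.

T₄ ≈ 252 °C

From PV = nRT: V₁ = nRT₁/P₁ = 6.712 L.
Isochoric, so P/T is constant: V₂ = V₁; T₂ = T₁·(P₂/P₁) = 214.3 K.
Isothermal, so P V is constant: T₃ = T₂; P₃ = P₂·(V₂/V₃) = 6463 torr.
P constant ⇒ V ∝ T: P₄ = P₃; T₄ = T₃·(V₄/V₃) = 524.9 K.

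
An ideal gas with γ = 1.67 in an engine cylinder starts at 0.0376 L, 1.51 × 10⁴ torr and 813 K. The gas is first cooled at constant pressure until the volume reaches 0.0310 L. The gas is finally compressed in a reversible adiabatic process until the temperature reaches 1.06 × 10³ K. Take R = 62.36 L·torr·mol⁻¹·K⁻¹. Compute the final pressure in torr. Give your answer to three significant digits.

Isobaric, so V/T is constant: P₂ = P₁; T₂ = T₁·(V₂/V₁) = 670.3 K.
Adiabatic (γ = 1.67), T V^(γ−1) and P V^γ constant: P₃ = P₂·(T₃/T₂)^(γ/(γ−1)) = 4.733e+04 torr; V₃ = V₂·(T₂/T₃)^(1/(γ−1)) = 0.01564 L.

P₃ ≈ 4.73e+04 torr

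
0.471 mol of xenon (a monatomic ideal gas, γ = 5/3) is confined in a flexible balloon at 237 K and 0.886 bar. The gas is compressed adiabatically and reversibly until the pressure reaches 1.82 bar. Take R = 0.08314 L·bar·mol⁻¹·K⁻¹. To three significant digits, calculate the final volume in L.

V₂ ≈ 6.80 L

From PV = nRT: V₁ = nRT₁/P₁ = 10.47 L.
Reversible adiabatic, γ = 5/3: T₂ = T₁·(P₂/P₁)^((γ−1)/γ) = 316.1 K; V₂ = V₁·(P₁/P₂)^(1/γ) = 6.801 L.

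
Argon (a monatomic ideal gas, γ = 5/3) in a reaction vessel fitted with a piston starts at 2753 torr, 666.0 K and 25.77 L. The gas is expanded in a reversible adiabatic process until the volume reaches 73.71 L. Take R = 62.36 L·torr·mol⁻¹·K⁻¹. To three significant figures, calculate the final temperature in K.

Adiabatic (γ = 5/3), T V^(γ−1) and P V^γ constant: T₂ = T₁·(V₁/V₂)^(γ−1) = 330.5 K; P₂ = P₁·(V₁/V₂)^γ = 477.7 torr.

T₂ ≈ 331 K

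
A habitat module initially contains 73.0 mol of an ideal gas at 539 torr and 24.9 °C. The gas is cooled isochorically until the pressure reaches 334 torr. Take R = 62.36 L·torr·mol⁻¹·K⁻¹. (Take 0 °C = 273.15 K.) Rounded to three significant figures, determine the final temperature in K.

T₂ ≈ 185 K

Convert: T₁ = 298.0 K.
From PV = nRT: V₁ = nRT₁/P₁ = 2517 L.
V constant ⇒ P ∝ T: V₂ = V₁; T₂ = T₁·(P₂/P₁) = 184.7 K.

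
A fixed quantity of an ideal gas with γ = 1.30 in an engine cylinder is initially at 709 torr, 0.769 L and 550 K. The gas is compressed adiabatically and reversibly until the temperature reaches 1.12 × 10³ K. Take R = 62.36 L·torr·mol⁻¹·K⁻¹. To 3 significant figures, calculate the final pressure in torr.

Reversible adiabatic, γ = 1.30: P₂ = P₁·(T₂/T₁)^(γ/(γ−1)) = 1.545e+04 torr; V₂ = V₁·(T₁/T₂)^(1/(γ−1)) = 0.07185 L.

P₂ ≈ 1.55e+04 torr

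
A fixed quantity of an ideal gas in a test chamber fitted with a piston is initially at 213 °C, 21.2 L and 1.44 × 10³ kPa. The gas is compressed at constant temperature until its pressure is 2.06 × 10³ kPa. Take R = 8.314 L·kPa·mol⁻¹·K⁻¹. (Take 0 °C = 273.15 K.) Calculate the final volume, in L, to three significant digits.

Convert: T₁ = 486.1 K.
Isothermal, so P V is constant: T₂ = T₁; V₂ = V₁·(P₁/P₂) = 14.82 L.

V₂ ≈ 14.8 L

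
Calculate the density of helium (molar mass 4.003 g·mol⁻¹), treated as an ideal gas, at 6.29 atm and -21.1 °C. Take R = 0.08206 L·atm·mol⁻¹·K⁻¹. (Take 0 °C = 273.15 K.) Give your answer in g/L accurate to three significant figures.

ρ ≈ 1.22 g/L

ρ = PM/(RT) = (6.29 × 4.003) / (0.08206 × 252.0)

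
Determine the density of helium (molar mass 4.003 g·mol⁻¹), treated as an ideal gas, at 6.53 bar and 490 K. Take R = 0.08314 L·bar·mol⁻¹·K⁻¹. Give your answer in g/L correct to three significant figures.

ρ ≈ 0.642 g/L

ρ = PM/(RT) = (6.53 × 4.003) / (0.08314 × 490.0)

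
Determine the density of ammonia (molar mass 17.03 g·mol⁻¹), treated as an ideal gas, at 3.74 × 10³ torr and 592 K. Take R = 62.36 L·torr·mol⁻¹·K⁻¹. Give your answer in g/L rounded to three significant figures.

ρ = PM/(RT) = (3.74e+03 × 17.03) / (62.36 × 592.0)

ρ ≈ 1.73 g/L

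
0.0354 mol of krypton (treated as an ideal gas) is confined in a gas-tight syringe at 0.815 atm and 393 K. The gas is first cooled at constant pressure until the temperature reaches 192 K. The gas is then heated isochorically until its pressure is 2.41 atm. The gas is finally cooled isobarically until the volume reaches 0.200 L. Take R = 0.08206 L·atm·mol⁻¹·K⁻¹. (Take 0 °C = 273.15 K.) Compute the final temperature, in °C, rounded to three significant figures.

From PV = nRT: V₁ = nRT₁/P₁ = 1.401 L.
Isobaric, so V/T is constant: P₂ = P₁; V₂ = V₁·(T₂/T₁) = 0.6844 L.
V constant ⇒ P ∝ T: V₃ = V₂; T₃ = T₂·(P₃/P₂) = 567.8 K.
Isobaric, so V/T is constant: P₄ = P₃; T₄ = T₃·(V₄/V₃) = 165.9 K.

T₄ ≈ -107 °C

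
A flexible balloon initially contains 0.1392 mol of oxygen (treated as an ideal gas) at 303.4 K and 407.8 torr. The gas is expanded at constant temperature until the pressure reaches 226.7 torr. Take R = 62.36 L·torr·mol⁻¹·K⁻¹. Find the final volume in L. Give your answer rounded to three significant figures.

V₂ ≈ 11.6 L

From PV = nRT: V₁ = nRT₁/P₁ = 6.458 L.
Isothermal, so P V is constant: T₂ = T₁; V₂ = V₁·(P₁/P₂) = 11.62 L.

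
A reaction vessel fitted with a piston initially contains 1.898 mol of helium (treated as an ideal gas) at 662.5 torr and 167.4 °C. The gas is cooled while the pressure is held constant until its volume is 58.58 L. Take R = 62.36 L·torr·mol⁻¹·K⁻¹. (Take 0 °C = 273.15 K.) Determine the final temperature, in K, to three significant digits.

T₂ ≈ 328 K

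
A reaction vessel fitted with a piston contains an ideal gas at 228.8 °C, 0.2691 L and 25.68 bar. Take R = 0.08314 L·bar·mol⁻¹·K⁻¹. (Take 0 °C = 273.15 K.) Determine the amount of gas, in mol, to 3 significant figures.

n ≈ 0.166 mol

Convert: T = 501.95 K.
PV = nRT ⇒ n = PV/(RT) = (25.68 × 0.2691) / (0.08314 × 501.95)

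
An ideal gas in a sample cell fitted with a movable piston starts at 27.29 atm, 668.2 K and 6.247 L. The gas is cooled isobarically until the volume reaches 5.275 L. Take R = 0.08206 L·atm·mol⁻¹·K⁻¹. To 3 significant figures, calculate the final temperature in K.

T₂ ≈ 564 K

Isobaric, so V/T is constant: P₂ = P₁; T₂ = T₁·(V₂/V₁) = 564.2 K.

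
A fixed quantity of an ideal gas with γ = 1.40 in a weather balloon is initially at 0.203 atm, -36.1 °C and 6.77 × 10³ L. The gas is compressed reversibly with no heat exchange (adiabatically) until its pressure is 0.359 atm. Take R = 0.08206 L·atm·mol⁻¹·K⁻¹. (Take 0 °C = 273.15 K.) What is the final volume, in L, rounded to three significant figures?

Convert: T₁ = 237.0 K.
Reversible adiabatic, γ = 1.40: T₂ = T₁·(P₂/P₁)^((γ−1)/γ) = 279.0 K; V₂ = V₁·(P₁/P₂)^(1/γ) = 4505 L.

V₂ ≈ 4.51e+03 L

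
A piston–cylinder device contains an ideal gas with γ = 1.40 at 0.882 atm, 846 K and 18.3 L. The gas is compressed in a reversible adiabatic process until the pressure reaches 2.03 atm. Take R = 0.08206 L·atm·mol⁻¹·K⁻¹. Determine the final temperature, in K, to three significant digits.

Adiabatic (γ = 1.40), T V^(γ−1) and P V^γ constant: T₂ = T₁·(P₂/P₁)^((γ−1)/γ) = 1074 K; V₂ = V₁·(P₁/P₂)^(1/γ) = 10.09 L.

T₂ ≈ 1.07e+03 K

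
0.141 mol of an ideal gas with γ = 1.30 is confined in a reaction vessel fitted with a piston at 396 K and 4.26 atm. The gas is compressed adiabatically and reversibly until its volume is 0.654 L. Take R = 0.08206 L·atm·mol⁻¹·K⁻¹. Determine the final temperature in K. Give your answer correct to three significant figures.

T₂ ≈ 460 K

From PV = nRT: V₁ = nRT₁/P₁ = 1.076 L.
Reversible adiabatic, γ = 1.30: T₂ = T₁·(V₁/V₂)^(γ−1) = 459.7 K; P₂ = P₁·(V₁/V₂)^γ = 8.134 atm.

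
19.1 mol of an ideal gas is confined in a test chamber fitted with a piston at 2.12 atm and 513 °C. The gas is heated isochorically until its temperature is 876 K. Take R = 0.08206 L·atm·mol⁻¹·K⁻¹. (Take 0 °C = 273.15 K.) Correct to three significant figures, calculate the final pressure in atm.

Convert: T₁ = 786.1 K.
From PV = nRT: V₁ = nRT₁/P₁ = 581.2 L.
Isochoric, so P/T is constant: V₂ = V₁; P₂ = P₁·(T₂/T₁) = 2.362 atm.

P₂ ≈ 2.36 atm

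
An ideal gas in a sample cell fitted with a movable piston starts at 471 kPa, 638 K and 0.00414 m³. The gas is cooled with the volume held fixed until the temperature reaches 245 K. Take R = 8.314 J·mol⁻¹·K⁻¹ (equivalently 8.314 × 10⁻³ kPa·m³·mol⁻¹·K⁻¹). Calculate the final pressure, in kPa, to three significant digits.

P₂ ≈ 181 kPa

Isochoric, so P/T is constant: V₂ = V₁; P₂ = P₁·(T₂/T₁) = 180.9 kPa.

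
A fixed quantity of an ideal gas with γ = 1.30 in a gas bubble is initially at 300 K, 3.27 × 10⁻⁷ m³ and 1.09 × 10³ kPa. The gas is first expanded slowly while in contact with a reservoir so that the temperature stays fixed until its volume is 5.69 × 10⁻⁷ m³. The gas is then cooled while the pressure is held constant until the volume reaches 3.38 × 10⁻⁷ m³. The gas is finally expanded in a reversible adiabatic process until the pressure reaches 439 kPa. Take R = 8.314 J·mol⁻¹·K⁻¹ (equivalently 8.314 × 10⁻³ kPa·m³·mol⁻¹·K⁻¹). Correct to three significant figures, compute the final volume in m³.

Isothermal, so P V is constant: T₂ = T₁; P₂ = P₁·(V₁/V₂) = 626.4 kPa.
Isobaric, so V/T is constant: P₃ = P₂; T₃ = T₂·(V₃/V₂) = 178.2 K.
Adiabatic (γ = 1.30), T V^(γ−1) and P V^γ constant: T₄ = T₃·(P₄/P₃)^((γ−1)/γ) = 164.2 K; V₄ = V₃·(P₃/P₄)^(1/γ) = 4.443e-07 m³.

V₄ ≈ 4.44e-07 m³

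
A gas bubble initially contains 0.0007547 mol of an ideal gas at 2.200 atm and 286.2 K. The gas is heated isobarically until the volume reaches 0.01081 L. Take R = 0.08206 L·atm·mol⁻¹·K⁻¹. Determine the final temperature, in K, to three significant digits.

From PV = nRT: V₁ = nRT₁/P₁ = 0.008057 L.
P constant ⇒ V ∝ T: P₂ = P₁; T₂ = T₁·(V₂/V₁) = 384.0 K.

T₂ ≈ 384 K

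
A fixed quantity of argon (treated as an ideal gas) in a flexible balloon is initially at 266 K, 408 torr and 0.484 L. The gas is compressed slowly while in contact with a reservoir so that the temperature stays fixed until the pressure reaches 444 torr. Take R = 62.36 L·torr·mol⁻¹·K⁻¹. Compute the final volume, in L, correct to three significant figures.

V₂ ≈ 0.445 L

T constant ⇒ Boyle's law P V = const: T₂ = T₁; V₂ = V₁·(P₁/P₂) = 0.4448 L.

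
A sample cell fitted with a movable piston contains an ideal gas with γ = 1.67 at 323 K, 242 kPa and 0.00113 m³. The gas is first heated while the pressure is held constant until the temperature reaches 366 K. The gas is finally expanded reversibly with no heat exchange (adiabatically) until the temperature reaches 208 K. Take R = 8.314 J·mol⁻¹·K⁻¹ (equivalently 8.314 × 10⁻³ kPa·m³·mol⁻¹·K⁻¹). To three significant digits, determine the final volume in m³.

P constant ⇒ V ∝ T: P₂ = P₁; V₂ = V₁·(T₂/T₁) = 0.001280 m³.
Adiabatic (γ = 1.67), T V^(γ−1) and P V^γ constant: P₃ = P₂·(T₃/T₂)^(γ/(γ−1)) = 59.17 kPa; V₃ = V₂·(T₂/T₃)^(1/(γ−1)) = 0.002976 m³.

V₃ ≈ 0.00298 m³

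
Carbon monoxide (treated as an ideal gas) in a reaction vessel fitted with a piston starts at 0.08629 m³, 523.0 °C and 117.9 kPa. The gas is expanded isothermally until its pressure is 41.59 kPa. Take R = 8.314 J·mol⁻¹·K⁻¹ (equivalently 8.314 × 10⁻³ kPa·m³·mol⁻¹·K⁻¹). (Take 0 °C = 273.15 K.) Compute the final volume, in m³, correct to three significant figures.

Convert: T₁ = 796.1 K.
Isothermal, so P V is constant: T₂ = T₁; V₂ = V₁·(P₁/P₂) = 0.2446 m³.

V₂ ≈ 0.245 m³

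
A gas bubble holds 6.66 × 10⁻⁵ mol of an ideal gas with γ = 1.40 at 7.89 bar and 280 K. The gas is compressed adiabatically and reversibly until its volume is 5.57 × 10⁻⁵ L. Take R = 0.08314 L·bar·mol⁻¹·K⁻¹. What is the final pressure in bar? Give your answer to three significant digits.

P₂ ≈ 46.1 bar

From PV = nRT: V₁ = nRT₁/P₁ = 0.0001965 L.
Reversible adiabatic, γ = 1.40: T₂ = T₁·(V₁/V₂)^(γ−1) = 463.6 K; P₂ = P₁·(V₁/V₂)^γ = 46.09 bar.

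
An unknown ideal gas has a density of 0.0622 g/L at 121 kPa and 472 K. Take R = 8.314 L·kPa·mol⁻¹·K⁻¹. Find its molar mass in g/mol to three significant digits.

M ≈ 2.02 g/mol

ρ = PM/(RT) ⇒ M = ρRT/P = (0.0622 × 8.314 × 472.0) / 121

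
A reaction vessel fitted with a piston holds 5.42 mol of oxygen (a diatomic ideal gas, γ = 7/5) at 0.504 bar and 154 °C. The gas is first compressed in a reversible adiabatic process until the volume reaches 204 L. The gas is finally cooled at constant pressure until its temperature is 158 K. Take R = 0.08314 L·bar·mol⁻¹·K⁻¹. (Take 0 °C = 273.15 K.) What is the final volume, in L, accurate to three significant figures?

Convert: T₁ = 427.1 K.
From PV = nRT: V₁ = nRT₁/P₁ = 381.9 L.
Reversible adiabatic, γ = 7/5: T₂ = T₁·(V₁/V₂)^(γ−1) = 548.9 K; P₂ = P₁·(V₁/V₂)^γ = 1.213 bar.
P constant ⇒ V ∝ T: P₃ = P₂; V₃ = V₂·(T₃/T₂) = 58.72 L.

V₃ ≈ 58.7 L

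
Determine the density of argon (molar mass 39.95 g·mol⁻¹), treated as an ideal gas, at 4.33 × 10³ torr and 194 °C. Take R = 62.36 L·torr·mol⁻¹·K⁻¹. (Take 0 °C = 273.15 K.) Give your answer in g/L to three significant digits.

ρ ≈ 5.94 g/L

ρ = PM/(RT) = (4.33e+03 × 39.95) / (62.36 × 467.1)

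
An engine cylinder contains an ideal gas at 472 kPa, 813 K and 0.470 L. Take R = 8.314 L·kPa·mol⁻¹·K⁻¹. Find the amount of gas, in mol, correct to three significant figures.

PV = nRT ⇒ n = PV/(RT) = (472 × 0.470) / (8.314 × 813)

n ≈ 0.0328 mol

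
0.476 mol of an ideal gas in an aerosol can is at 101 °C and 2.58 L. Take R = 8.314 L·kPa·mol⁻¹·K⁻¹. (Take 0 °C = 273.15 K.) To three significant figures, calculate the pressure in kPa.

Convert: T = 374.15 K.
PV = nRT ⇒ P = nRT/V = (0.476 × 8.314 × 374.15) / 2.58

P ≈ 574 kPa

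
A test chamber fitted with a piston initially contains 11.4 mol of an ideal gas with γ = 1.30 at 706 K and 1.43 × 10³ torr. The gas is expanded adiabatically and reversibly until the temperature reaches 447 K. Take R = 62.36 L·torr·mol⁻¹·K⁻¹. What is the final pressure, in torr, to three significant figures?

From PV = nRT: V₁ = nRT₁/P₁ = 351.0 L.
Reversible adiabatic, γ = 1.30: P₂ = P₁·(T₂/T₁)^(γ/(γ−1)) = 197.3 torr; V₂ = V₁·(T₁/T₂)^(1/(γ−1)) = 1610 L.

P₂ ≈ 197 torr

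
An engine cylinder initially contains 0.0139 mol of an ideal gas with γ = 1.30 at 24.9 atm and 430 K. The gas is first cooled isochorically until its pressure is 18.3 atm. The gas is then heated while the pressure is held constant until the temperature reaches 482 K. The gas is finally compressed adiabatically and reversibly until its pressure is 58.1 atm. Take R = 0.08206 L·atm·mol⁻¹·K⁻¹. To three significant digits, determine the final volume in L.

V₄ ≈ 0.0124 L

From PV = nRT: V₁ = nRT₁/P₁ = 0.01970 L.
V constant ⇒ P ∝ T: V₂ = V₁; T₂ = T₁·(P₂/P₁) = 316.0 K.
P constant ⇒ V ∝ T: P₃ = P₂; V₃ = V₂·(T₃/T₂) = 0.03004 L.
Adiabatic (γ = 1.30), T V^(γ−1) and P V^γ constant: T₄ = T₃·(P₄/P₃)^((γ−1)/γ) = 629.3 K; V₄ = V₃·(P₃/P₄)^(1/γ) = 0.01235 L.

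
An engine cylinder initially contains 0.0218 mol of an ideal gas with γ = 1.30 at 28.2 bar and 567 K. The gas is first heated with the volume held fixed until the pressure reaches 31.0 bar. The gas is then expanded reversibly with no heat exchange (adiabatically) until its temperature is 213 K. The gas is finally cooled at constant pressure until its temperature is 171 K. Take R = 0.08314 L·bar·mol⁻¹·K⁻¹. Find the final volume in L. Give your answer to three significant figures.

From PV = nRT: V₁ = nRT₁/P₁ = 0.03644 L.
Isochoric, so P/T is constant: V₂ = V₁; T₂ = T₁·(P₂/P₁) = 623.3 K.
Reversible adiabatic, γ = 1.30: P₃ = P₂·(T₃/T₂)^(γ/(γ−1)) = 0.2956 bar; V₃ = V₂·(T₂/T₃)^(1/(γ−1)) = 1.306 L.
P constant ⇒ V ∝ T: P₄ = P₃; V₄ = V₃·(T₄/T₃) = 1.049 L.

V₄ ≈ 1.05 L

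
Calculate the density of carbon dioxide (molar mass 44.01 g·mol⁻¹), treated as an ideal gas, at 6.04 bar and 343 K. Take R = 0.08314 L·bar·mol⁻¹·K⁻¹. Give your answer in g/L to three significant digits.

ρ = PM/(RT) = (6.04 × 44.01) / (0.08314 × 343.0)

ρ ≈ 9.32 g/L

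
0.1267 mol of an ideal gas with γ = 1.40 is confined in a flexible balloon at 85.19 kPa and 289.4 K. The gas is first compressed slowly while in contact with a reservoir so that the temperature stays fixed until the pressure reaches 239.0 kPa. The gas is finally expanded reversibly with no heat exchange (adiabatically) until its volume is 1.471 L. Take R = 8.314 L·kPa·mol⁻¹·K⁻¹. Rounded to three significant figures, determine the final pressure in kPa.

From PV = nRT: V₁ = nRT₁/P₁ = 3.578 L.
T constant ⇒ Boyle's law P V = const: T₂ = T₁; V₂ = V₁·(P₁/P₂) = 1.276 L.
Adiabatic (γ = 1.40), T V^(γ−1) and P V^γ constant: T₃ = T₂·(V₂/V₃)^(γ−1) = 273.4 K; P₃ = P₂·(V₂/V₃)^γ = 195.8 kPa.

P₃ ≈ 196 kPa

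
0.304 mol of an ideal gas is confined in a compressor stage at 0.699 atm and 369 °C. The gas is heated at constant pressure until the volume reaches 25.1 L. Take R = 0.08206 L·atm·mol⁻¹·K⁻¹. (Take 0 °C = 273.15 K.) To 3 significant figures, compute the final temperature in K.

T₂ ≈ 703 K

Convert: T₁ = 642.1 K.
From PV = nRT: V₁ = nRT₁/P₁ = 22.92 L.
P constant ⇒ V ∝ T: P₂ = P₁; T₂ = T₁·(V₂/V₁) = 703.3 K.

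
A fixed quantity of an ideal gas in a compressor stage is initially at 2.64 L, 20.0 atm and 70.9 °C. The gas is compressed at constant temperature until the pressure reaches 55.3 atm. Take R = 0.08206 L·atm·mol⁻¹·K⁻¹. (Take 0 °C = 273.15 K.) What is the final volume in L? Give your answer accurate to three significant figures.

V₂ ≈ 0.955 L

Convert: T₁ = 344.0 K.
T constant ⇒ Boyle's law P V = const: T₂ = T₁; V₂ = V₁·(P₁/P₂) = 0.9548 L.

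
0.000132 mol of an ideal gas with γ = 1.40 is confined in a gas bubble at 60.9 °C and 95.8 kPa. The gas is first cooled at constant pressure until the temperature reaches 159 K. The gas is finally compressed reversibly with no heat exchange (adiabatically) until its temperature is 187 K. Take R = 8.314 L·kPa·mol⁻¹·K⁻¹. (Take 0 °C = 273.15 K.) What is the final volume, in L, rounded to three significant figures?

V₃ ≈ 0.00121 L

Convert: T₁ = 334.0 K.
From PV = nRT: V₁ = nRT₁/P₁ = 0.003827 L.
P constant ⇒ V ∝ T: P₂ = P₁; V₂ = V₁·(T₂/T₁) = 0.001821 L.
Adiabatic (γ = 1.40), T V^(γ−1) and P V^γ constant: P₃ = P₂·(T₃/T₂)^(γ/(γ−1)) = 169.0 kPa; V₃ = V₂·(T₂/T₃)^(1/(γ−1)) = 0.001214 L.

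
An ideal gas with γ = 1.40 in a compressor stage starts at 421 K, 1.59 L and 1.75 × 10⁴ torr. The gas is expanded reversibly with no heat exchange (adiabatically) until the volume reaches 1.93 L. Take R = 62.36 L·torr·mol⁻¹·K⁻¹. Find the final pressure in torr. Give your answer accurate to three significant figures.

P₂ ≈ 1.33e+04 torr

Reversible adiabatic, γ = 1.40: T₂ = T₁·(V₁/V₂)^(γ−1) = 389.6 K; P₂ = P₁·(V₁/V₂)^γ = 1.334e+04 torr.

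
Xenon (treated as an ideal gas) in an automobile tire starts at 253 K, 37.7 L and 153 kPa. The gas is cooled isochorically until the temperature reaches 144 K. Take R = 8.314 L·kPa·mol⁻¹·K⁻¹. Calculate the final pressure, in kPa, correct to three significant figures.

P₂ ≈ 87.1 kPa

V constant ⇒ P ∝ T: V₂ = V₁; P₂ = P₁·(T₂/T₁) = 87.08 kPa.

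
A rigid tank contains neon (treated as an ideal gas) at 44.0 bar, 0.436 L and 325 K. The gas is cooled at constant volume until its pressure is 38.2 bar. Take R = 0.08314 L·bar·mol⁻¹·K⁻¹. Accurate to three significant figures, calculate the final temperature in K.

T₂ ≈ 282 K

V constant ⇒ P ∝ T: V₂ = V₁; T₂ = T₁·(P₂/P₁) = 282.2 K.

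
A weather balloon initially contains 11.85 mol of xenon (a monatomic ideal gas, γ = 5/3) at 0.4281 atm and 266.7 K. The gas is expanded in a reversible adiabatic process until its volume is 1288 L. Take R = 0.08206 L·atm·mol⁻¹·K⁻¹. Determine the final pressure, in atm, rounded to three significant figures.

From PV = nRT: V₁ = nRT₁/P₁ = 605.8 L.
Adiabatic (γ = 5/3), T V^(γ−1) and P V^γ constant: T₂ = T₁·(V₁/V₂)^(γ−1) = 161.3 K; P₂ = P₁·(V₁/V₂)^γ = 0.1218 atm.

P₂ ≈ 0.122 atm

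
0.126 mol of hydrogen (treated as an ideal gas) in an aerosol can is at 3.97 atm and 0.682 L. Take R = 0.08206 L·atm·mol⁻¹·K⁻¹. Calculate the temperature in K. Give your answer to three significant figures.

PV = nRT ⇒ T = PV/(nR) = (3.97 × 0.682) / (0.126 × 0.08206)

T ≈ 262 K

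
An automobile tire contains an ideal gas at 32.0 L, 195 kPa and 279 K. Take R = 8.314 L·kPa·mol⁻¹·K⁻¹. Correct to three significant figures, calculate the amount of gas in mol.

n ≈ 2.69 mol

PV = nRT ⇒ n = PV/(RT) = (195 × 32.0) / (8.314 × 279)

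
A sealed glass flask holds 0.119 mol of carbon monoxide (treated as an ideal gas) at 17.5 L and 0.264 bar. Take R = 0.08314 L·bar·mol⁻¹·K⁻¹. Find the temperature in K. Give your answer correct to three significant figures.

PV = nRT ⇒ T = PV/(nR) = (0.264 × 17.5) / (0.119 × 0.08314)

T ≈ 467 K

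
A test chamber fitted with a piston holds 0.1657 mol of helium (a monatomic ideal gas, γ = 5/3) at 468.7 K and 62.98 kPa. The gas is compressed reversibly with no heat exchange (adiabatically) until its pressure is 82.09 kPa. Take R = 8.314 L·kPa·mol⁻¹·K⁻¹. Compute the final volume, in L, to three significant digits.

From PV = nRT: V₁ = nRT₁/P₁ = 10.25 L.
Adiabatic (γ = 5/3), T V^(γ−1) and P V^γ constant: T₂ = T₁·(P₂/P₁)^((γ−1)/γ) = 521.1 K; V₂ = V₁·(P₁/P₂)^(1/γ) = 8.745 L.

V₂ ≈ 8.75 L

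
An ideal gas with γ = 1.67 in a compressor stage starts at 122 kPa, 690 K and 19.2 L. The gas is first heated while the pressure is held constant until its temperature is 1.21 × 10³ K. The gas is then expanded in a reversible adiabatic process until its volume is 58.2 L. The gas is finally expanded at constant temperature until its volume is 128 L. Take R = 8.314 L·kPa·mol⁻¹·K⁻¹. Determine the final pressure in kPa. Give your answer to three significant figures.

Isobaric, so V/T is constant: P₂ = P₁; V₂ = V₁·(T₂/T₁) = 33.67 L.
Reversible adiabatic, γ = 1.67: T₃ = T₂·(V₂/V₃)^(γ−1) = 838.6 K; P₃ = P₂·(V₂/V₃)^γ = 48.91 kPa.
T constant ⇒ Boyle's law P V = const: T₄ = T₃; P₄ = P₃·(V₃/V₄) = 22.24 kPa.

P₄ ≈ 22.2 kPa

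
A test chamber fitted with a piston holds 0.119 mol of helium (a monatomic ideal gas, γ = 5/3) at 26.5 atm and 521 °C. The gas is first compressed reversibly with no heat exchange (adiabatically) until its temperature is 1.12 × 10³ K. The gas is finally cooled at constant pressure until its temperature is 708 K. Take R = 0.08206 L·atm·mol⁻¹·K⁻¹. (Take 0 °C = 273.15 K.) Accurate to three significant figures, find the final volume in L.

V₃ ≈ 0.110 L

Convert: T₁ = 794.1 K.
From PV = nRT: V₁ = nRT₁/P₁ = 0.2926 L.
Reversible adiabatic, γ = 5/3: P₂ = P₁·(T₂/T₁)^(γ/(γ−1)) = 62.59 atm; V₂ = V₁·(T₁/T₂)^(1/(γ−1)) = 0.1747 L.
Isobaric, so V/T is constant: P₃ = P₂; V₃ = V₂·(T₃/T₂) = 0.1105 L.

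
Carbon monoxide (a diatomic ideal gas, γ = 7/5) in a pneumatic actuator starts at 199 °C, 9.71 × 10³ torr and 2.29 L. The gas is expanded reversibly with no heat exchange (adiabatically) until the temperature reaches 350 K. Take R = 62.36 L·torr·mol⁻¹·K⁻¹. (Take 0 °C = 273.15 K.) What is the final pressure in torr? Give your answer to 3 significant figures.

Convert: T₁ = 472.1 K.
Reversible adiabatic, γ = 7/5: P₂ = P₁·(T₂/T₁)^(γ/(γ−1)) = 3405 torr; V₂ = V₁·(T₁/T₂)^(1/(γ−1)) = 4.840 L.

P₂ ≈ 3.41e+03 torr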